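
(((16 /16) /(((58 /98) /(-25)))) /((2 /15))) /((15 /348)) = -7350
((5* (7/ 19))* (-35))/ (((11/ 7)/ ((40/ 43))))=-343000/ 8987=-38.17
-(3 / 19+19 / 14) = -403 / 266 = -1.52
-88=-88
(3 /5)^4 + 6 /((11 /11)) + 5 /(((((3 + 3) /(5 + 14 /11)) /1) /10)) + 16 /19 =59.24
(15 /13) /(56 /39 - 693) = -45 /26971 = -0.00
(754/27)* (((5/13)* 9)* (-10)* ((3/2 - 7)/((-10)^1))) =-1595/3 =-531.67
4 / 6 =2 / 3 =0.67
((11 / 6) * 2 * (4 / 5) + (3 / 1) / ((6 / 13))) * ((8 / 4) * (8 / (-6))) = -1132 / 45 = -25.16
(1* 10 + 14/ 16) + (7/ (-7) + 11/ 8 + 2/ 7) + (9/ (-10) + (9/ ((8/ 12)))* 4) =64.64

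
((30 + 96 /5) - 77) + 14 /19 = -2571 /95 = -27.06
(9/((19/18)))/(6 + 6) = 27/38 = 0.71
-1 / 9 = -0.11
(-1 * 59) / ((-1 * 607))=59 / 607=0.10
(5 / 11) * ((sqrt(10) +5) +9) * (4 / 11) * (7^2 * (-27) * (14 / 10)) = -518616 / 121-37044 * sqrt(10) / 121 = -5254.21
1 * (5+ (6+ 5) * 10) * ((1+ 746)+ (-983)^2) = 111209140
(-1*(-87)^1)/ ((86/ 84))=3654/ 43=84.98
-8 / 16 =-1 / 2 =-0.50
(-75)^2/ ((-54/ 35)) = -21875/ 6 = -3645.83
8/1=8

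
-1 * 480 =-480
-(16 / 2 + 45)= -53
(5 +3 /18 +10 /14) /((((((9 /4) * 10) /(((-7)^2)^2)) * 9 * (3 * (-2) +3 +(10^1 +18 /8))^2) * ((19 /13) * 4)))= 231868 /1663335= 0.14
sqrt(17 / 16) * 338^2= 28561 * sqrt(17)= 117760.02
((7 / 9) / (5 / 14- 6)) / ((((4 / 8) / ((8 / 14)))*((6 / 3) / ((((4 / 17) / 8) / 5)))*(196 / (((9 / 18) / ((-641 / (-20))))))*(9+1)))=-1 / 271171845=-0.00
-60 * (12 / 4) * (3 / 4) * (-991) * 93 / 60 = 829467 / 4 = 207366.75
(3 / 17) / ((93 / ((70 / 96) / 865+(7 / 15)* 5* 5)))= 96887 / 4376208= 0.02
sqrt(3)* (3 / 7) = 0.74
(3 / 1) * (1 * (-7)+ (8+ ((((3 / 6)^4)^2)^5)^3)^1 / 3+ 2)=-9304595970494411110326649421962412031 / 1329227995784915872903807060280344576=-7.00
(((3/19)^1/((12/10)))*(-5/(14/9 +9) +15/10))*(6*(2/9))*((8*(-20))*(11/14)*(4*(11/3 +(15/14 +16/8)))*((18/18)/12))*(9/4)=-114.39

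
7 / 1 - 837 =-830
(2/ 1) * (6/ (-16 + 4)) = -1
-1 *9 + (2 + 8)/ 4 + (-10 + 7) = -19/ 2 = -9.50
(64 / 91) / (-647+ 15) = -8 / 7189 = -0.00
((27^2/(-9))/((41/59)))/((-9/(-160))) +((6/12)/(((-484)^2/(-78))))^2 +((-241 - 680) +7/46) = -154883833063576769/51747948744448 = -2993.04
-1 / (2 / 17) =-17 / 2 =-8.50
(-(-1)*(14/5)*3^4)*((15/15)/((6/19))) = 3591/5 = 718.20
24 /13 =1.85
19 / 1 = 19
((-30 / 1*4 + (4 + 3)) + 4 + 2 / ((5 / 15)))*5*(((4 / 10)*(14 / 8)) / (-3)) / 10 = 721 / 60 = 12.02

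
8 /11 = 0.73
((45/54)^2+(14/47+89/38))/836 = 9745/2443248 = 0.00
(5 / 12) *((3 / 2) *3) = 15 / 8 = 1.88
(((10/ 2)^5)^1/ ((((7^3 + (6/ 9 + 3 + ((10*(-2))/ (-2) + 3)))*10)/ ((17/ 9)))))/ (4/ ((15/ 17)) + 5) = 53125/ 308594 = 0.17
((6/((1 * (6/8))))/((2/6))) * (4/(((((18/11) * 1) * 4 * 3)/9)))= 44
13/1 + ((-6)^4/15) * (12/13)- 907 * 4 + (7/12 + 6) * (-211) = -3840977/780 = -4924.33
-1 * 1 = -1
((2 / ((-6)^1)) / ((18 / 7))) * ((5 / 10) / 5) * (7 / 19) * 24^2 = -784 / 285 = -2.75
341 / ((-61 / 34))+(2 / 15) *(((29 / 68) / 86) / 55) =-27968204431 / 147150300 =-190.07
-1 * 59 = -59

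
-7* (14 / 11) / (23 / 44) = -392 / 23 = -17.04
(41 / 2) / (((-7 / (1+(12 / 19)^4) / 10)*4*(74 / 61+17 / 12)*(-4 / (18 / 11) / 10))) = 10200426039 / 772673209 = 13.20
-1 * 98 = -98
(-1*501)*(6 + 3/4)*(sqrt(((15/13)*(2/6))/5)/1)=-13527*sqrt(13)/52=-937.93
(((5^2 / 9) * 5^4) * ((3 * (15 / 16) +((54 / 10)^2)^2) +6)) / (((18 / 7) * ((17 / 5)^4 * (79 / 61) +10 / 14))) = 133745000046875 / 40070365632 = 3337.75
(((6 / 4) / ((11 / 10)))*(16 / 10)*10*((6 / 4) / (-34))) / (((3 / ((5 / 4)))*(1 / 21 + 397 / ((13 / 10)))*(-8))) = 20475 / 124740968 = 0.00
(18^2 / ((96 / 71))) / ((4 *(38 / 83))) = 159111 / 1216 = 130.85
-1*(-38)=38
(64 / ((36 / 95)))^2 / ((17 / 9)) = 2310400 / 153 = 15100.65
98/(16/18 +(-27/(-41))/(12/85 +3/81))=14790258/691837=21.38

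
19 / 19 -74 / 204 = 65 / 102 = 0.64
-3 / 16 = -0.19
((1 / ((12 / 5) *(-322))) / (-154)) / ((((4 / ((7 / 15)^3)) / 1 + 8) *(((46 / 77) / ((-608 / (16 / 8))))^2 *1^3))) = 6810265 / 148230561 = 0.05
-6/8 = -3/4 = -0.75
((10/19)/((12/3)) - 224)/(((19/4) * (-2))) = 8507/361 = 23.57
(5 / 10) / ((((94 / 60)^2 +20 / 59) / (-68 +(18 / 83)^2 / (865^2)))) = -372238962213312 / 30583016259611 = -12.17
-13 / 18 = -0.72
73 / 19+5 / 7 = 606 / 133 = 4.56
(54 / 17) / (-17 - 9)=-0.12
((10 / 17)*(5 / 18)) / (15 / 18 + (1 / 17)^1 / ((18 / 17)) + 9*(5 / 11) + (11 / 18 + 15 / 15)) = 110 / 4437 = 0.02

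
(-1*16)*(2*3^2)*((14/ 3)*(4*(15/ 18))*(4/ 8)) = -2240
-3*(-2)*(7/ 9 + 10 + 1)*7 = 1484/ 3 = 494.67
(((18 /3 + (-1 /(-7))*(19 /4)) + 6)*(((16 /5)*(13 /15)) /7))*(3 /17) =3692 /4165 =0.89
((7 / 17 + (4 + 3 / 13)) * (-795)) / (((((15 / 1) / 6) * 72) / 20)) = -90630 / 221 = -410.09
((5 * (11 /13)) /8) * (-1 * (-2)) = 55 /52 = 1.06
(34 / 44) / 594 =17 / 13068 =0.00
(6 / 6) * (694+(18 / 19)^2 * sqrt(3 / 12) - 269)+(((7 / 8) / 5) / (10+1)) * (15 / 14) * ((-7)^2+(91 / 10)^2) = 2717406223 / 6353600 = 427.70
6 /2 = 3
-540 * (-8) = 4320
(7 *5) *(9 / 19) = 315 / 19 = 16.58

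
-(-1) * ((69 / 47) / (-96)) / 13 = -23 / 19552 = -0.00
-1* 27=-27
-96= -96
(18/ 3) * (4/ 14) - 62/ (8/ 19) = -4075/ 28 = -145.54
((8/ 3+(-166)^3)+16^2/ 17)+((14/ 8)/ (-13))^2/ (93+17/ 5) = -304051032690481/ 66469728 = -4574278.27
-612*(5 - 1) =-2448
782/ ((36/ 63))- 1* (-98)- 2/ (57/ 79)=166865/ 114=1463.73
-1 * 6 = -6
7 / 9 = 0.78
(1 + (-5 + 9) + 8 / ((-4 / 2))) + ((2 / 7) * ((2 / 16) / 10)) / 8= 2241 / 2240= 1.00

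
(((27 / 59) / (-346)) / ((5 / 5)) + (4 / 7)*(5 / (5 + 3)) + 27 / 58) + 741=3074138779 / 4144042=741.82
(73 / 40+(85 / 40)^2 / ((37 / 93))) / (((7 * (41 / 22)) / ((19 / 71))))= 32602537 / 120631840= 0.27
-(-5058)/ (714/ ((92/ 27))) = 25852/ 1071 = 24.14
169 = 169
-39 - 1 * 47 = -86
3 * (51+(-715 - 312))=-2928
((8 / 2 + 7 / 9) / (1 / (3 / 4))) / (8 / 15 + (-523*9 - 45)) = -215 / 285088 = -0.00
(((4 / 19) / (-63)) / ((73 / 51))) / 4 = -17 / 29127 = -0.00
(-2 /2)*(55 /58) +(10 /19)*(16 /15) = -1279 /3306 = -0.39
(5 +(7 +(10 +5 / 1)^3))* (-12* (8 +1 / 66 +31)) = -17443050 / 11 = -1585731.82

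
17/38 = 0.45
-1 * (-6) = 6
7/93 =0.08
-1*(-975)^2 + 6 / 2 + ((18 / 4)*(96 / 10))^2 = -23718894 / 25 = -948755.76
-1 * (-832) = 832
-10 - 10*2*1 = -30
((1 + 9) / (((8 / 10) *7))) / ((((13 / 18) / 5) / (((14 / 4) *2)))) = 1125 / 13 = 86.54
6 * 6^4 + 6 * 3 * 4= 7848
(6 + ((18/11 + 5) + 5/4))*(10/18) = 3055/396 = 7.71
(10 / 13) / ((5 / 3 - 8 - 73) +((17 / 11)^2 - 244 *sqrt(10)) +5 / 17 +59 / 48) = 565592390880 / 5748588934135319 - 23787066378240 *sqrt(10) / 74731656143759147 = -0.00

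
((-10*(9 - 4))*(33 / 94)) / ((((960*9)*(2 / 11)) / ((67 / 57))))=-40535 / 3086208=-0.01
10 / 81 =0.12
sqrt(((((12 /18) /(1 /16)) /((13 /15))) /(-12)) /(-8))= sqrt(195) /39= 0.36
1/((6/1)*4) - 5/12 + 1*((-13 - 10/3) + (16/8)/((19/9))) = -15.76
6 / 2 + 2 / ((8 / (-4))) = 2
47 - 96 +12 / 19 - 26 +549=9018 / 19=474.63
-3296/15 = -219.73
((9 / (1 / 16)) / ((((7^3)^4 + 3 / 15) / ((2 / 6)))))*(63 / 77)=360 / 126878466011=0.00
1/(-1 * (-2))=1/2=0.50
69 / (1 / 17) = 1173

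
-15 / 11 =-1.36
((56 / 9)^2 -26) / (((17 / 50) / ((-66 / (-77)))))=103000 / 3213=32.06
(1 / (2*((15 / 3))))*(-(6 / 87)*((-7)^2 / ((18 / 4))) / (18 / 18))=-98 / 1305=-0.08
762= 762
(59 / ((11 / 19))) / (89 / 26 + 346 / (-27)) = -41418 / 3817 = -10.85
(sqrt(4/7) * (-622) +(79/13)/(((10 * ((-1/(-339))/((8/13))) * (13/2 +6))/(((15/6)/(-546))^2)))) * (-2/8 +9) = 8927/4798248- 1555 * sqrt(7) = -4114.14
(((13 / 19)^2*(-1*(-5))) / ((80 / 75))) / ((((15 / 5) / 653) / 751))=2071952675 / 5776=358717.57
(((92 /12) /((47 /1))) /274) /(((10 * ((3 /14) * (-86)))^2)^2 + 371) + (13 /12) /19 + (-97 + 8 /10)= -651446256650635034479 /6775806616440498220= -96.14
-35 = -35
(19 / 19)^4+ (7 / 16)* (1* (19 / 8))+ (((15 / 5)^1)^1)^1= 645 / 128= 5.04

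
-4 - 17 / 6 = -41 / 6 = -6.83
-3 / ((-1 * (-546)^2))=1 / 99372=0.00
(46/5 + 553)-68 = 2471/5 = 494.20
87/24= 29/8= 3.62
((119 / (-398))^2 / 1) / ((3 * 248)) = 0.00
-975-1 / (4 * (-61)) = -237899 / 244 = -975.00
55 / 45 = 11 / 9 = 1.22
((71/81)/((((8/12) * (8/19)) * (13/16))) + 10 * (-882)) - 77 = -3121498/351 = -8893.16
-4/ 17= -0.24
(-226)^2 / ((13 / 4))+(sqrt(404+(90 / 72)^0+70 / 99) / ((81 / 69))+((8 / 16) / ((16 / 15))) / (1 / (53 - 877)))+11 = 23 * sqrt(441815) / 891+797703 / 52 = 15357.60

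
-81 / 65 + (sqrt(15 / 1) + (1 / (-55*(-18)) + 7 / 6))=-101 / 1287 + sqrt(15)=3.79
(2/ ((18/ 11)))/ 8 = 11/ 72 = 0.15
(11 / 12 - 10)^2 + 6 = 12745 / 144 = 88.51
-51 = -51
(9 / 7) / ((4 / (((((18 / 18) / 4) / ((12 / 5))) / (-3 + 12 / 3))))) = 15 / 448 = 0.03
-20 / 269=-0.07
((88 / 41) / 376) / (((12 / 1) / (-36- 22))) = -319 / 11562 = -0.03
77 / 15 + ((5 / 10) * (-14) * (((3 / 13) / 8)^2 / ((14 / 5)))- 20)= -14.87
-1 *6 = -6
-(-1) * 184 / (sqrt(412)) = 92 * sqrt(103) / 103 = 9.07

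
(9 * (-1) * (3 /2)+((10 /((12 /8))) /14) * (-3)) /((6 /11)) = -2299 /84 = -27.37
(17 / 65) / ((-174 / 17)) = -289 / 11310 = -0.03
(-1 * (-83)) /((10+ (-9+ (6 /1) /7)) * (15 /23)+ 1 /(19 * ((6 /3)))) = 507794 /7571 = 67.07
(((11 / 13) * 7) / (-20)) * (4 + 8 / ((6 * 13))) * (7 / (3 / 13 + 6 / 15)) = -21560 / 1599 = -13.48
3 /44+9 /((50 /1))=273 /1100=0.25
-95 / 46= -2.07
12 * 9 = 108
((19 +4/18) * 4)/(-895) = -692/8055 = -0.09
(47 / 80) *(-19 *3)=-2679 / 80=-33.49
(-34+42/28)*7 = -455/2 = -227.50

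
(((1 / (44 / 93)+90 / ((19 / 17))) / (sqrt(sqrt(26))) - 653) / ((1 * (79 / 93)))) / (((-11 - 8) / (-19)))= -60729 / 79+6425091 * 26^(3 / 4) / 1717144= -725.64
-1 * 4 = -4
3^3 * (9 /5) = 48.60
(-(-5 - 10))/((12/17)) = 85/4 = 21.25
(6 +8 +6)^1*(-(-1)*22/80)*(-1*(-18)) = 99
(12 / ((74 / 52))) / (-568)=-39 / 2627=-0.01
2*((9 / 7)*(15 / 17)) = 2.27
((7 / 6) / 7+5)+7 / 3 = 15 / 2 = 7.50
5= 5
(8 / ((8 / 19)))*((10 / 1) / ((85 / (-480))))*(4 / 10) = -7296 / 17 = -429.18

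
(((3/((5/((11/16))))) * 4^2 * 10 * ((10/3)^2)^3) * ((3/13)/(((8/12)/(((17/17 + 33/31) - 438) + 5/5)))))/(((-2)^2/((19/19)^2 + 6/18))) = -148313000000/32643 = -4543485.59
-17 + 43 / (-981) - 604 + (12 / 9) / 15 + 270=-1721434 / 4905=-350.95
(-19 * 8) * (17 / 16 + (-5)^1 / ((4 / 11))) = 3857 / 2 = 1928.50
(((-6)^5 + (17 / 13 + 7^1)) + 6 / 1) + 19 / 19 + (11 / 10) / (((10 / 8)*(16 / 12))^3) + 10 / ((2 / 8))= -125457389 / 16250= -7720.45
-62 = -62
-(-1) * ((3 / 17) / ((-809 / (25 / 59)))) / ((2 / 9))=-675 / 1622854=-0.00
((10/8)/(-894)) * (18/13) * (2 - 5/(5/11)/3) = 25/7748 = 0.00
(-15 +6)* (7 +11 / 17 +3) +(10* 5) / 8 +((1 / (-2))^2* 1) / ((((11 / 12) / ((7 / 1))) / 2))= -64145 / 748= -85.76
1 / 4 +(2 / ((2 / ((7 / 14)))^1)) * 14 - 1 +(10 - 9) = 29 / 4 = 7.25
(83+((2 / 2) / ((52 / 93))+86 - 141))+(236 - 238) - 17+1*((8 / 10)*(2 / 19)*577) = 293327 / 4940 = 59.38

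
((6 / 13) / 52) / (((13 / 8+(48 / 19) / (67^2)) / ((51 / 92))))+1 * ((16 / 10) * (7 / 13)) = 18637139863 / 21556660645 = 0.86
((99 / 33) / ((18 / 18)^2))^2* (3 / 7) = 27 / 7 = 3.86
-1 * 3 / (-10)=3 / 10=0.30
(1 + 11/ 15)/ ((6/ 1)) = 13/ 45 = 0.29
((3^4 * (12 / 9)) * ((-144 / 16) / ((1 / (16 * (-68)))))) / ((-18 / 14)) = -822528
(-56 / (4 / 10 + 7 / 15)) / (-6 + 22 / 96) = 40320 / 3601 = 11.20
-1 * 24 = -24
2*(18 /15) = 12 /5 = 2.40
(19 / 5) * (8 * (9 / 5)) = 1368 / 25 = 54.72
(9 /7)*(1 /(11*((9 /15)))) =15 /77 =0.19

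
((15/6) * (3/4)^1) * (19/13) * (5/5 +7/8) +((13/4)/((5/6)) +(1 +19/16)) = 46699/4160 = 11.23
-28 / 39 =-0.72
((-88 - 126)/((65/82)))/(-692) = 4387/11245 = 0.39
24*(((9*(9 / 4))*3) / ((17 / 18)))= 26244 / 17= 1543.76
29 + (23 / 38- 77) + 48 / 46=-40511 / 874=-46.35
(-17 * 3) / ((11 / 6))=-306 / 11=-27.82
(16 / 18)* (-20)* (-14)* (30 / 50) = 448 / 3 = 149.33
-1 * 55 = -55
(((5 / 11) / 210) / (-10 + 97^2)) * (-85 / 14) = -85 / 60792732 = -0.00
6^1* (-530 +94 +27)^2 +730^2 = 1536586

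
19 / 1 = 19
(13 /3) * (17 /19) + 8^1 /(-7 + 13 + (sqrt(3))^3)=175 /19 - 8 * sqrt(3) /3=4.59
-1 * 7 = -7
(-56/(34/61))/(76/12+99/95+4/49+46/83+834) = -989867130/8295754129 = -0.12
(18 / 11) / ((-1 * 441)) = -2 / 539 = -0.00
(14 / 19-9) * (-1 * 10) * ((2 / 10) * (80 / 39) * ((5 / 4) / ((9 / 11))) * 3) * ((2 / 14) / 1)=345400 / 15561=22.20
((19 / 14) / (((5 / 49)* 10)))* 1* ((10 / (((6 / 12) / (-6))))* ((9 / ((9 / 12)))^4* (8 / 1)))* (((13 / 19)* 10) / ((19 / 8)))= -1449197568 / 19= -76273556.21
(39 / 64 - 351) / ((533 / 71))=-122475 / 2624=-46.67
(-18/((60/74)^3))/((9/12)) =-45.02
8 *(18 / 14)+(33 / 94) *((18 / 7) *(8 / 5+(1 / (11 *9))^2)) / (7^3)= 191595893 / 18619755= 10.29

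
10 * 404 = 4040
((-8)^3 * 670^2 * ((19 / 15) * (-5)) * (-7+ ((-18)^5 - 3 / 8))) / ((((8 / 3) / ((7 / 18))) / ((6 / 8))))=-902517130531100 / 3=-300839043510366.67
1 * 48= 48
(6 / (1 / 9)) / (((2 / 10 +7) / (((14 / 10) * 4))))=42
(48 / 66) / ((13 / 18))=144 / 143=1.01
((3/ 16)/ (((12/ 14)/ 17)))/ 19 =119/ 608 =0.20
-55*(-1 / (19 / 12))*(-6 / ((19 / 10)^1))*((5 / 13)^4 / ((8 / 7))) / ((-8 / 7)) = 1.84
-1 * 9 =-9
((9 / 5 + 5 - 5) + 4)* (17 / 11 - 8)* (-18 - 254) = 560048 / 55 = 10182.69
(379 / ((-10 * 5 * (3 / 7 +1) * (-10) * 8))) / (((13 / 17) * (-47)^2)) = 45101 / 1148680000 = 0.00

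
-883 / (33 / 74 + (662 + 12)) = -65342 / 49909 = -1.31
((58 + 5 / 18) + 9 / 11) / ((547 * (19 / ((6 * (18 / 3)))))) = 0.20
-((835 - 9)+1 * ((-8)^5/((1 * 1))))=31942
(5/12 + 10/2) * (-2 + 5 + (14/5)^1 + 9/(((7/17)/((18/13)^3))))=4907471/14196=345.69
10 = 10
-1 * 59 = -59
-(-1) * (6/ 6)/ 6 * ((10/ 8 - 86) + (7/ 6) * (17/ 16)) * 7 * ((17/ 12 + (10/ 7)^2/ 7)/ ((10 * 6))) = -56367527/ 20321280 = -2.77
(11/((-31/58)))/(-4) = 319/62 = 5.15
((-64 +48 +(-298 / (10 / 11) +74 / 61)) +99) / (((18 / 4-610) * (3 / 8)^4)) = 608616448 / 29917755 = 20.34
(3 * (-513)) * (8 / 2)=-6156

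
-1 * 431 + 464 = 33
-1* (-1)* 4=4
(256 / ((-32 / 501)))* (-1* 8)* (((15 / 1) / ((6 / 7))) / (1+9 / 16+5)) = 85504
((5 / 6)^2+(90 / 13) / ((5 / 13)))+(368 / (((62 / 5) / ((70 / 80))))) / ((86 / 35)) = 1404259 / 47988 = 29.26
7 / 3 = 2.33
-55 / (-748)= 5 / 68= 0.07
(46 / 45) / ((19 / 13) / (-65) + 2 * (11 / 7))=54418 / 166113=0.33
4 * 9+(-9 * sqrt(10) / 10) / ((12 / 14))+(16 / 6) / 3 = 332 / 9 - 21 * sqrt(10) / 20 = 33.57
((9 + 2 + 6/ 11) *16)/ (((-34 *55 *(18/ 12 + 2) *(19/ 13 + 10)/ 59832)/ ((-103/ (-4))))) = -40698444384/ 10727255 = -3793.93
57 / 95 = 3 / 5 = 0.60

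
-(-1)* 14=14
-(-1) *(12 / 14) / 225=2 / 525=0.00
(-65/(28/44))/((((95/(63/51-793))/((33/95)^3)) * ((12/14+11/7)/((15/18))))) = 2305693962/188313845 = 12.24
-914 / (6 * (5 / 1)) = -457 / 15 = -30.47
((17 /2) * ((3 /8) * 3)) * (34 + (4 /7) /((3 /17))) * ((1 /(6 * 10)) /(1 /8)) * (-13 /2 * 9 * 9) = -6999291 /280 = -24997.47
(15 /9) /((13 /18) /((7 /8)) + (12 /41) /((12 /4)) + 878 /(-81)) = -7749 /46106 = -0.17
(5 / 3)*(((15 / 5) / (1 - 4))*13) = -65 / 3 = -21.67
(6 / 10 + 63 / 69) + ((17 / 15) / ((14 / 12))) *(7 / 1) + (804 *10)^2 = 7433784956 / 115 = 64641608.31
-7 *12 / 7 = -12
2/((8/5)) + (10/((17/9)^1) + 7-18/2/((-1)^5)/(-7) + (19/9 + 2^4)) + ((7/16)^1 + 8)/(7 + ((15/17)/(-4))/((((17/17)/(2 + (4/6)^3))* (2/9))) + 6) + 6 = 119384/3213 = 37.16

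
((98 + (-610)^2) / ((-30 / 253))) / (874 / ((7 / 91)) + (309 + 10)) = -15694349 / 58405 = -268.72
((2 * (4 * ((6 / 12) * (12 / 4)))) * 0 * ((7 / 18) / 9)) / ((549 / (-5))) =0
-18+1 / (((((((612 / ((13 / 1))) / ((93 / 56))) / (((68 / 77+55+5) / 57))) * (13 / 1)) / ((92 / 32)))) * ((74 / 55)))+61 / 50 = -70723615159 / 4216312800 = -16.77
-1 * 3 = -3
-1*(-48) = 48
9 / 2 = 4.50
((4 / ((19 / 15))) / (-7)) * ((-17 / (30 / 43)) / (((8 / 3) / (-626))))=-2580.48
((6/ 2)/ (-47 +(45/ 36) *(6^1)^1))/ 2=-0.04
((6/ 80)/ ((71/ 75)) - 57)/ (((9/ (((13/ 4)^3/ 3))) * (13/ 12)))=-66.80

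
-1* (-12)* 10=120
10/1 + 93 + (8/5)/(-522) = 134411/1305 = 103.00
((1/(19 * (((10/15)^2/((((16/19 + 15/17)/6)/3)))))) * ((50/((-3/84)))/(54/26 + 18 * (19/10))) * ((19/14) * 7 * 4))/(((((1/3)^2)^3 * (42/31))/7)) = -5303127375/84626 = -62665.46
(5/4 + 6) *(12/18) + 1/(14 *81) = 2741/567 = 4.83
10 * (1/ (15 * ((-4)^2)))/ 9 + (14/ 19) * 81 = 244963/ 4104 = 59.69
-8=-8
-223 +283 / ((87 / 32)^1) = -10345 / 87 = -118.91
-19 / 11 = -1.73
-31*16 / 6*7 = -1736 / 3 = -578.67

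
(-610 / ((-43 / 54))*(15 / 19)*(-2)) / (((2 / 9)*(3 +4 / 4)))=-1111725 / 817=-1360.74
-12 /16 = -3 /4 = -0.75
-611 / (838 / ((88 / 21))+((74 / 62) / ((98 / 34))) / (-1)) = -40836796 / 13338005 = -3.06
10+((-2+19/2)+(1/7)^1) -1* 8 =135/14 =9.64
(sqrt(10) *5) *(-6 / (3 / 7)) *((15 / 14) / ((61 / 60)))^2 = -245.85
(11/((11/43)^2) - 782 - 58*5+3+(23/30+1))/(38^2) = -296717/476520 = -0.62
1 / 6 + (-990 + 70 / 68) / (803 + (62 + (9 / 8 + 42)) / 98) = -7596591 / 7144454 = -1.06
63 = 63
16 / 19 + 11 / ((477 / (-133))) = -20165 / 9063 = -2.22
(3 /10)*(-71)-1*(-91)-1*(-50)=1197 /10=119.70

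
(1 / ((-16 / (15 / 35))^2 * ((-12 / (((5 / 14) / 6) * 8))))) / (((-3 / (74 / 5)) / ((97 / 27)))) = 0.00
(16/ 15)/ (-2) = -8/ 15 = -0.53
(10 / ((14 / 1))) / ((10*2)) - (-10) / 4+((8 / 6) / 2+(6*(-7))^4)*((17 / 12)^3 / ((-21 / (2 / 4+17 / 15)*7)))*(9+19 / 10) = -3499361292631 / 3265920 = -1071477.96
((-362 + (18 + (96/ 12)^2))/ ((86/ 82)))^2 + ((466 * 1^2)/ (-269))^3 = 2565127392160696/ 35990986541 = 71271.38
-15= -15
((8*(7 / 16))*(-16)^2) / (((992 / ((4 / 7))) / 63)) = 1008 / 31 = 32.52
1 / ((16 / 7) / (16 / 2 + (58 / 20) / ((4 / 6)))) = 1729 / 320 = 5.40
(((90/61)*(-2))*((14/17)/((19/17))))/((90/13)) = -364/1159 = -0.31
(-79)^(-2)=1 / 6241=0.00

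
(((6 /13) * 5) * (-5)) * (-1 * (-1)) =-150 /13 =-11.54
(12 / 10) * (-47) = -282 / 5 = -56.40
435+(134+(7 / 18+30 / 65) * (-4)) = 66175 / 117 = 565.60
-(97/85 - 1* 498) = 42233/85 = 496.86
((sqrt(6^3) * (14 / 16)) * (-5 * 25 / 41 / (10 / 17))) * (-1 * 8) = 8925 * sqrt(6) / 41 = 533.21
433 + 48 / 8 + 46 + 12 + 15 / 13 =6476 / 13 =498.15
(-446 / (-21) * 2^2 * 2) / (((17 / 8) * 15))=28544 / 5355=5.33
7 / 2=3.50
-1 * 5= -5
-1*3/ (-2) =3/ 2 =1.50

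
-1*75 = -75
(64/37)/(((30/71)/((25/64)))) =355/222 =1.60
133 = 133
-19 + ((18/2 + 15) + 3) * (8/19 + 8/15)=643/95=6.77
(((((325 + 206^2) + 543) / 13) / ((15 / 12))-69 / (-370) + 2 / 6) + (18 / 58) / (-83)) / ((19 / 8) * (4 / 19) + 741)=3.59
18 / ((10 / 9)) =81 / 5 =16.20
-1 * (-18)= 18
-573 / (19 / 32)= -18336 / 19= -965.05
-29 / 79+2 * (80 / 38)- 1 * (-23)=26.84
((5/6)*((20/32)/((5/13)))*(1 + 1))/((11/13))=845/264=3.20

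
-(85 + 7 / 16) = -1367 / 16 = -85.44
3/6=1/2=0.50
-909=-909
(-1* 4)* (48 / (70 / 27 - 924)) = 2592 / 12439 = 0.21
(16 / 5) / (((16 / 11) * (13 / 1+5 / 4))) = 44 / 285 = 0.15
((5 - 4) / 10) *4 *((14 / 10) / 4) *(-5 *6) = -21 / 5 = -4.20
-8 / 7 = -1.14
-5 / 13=-0.38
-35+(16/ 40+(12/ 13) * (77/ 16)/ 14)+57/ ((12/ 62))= 260.22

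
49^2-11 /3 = 7192 /3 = 2397.33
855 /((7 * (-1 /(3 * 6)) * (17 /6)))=-92340 /119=-775.97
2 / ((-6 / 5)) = -1.67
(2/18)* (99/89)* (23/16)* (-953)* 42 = -5063289/712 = -7111.36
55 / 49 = 1.12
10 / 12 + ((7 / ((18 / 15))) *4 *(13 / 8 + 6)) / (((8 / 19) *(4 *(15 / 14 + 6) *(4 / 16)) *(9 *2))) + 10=1210595 / 85536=14.15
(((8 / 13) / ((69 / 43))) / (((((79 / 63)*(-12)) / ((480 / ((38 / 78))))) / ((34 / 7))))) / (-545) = 842112 / 3763007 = 0.22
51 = 51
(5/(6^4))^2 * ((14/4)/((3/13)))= 2275/10077696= 0.00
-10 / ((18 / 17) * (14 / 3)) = -85 / 42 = -2.02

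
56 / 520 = 0.11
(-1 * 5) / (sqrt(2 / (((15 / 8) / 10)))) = -5 * sqrt(6) / 8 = -1.53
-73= -73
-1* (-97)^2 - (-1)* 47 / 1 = -9362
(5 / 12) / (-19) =-5 / 228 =-0.02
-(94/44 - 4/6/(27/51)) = -521/594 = -0.88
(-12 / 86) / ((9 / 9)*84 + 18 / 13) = -13 / 7955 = -0.00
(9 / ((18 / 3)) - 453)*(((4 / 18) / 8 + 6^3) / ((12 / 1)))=-2340877 / 288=-8128.05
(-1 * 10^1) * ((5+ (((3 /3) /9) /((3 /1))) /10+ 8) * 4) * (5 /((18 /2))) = -70220 /243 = -288.97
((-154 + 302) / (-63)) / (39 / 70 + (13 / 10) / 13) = -3.57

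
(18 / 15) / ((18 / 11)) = 11 / 15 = 0.73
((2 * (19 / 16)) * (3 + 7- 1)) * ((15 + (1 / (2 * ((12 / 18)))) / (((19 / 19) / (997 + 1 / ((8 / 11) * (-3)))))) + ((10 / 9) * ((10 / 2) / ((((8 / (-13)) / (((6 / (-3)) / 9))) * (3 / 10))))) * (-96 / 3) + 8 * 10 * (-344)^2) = 1398755743669 / 6912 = 202366282.36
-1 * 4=-4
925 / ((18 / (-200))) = -92500 / 9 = -10277.78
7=7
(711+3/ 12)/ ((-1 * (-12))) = 2845/ 48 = 59.27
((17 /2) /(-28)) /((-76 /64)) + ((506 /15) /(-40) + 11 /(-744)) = -1490413 /2473800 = -0.60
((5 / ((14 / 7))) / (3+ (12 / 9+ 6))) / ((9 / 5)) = 25 / 186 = 0.13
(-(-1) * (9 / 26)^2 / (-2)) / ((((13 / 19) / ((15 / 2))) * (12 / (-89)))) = 684855 / 140608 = 4.87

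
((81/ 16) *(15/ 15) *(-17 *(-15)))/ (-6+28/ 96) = -61965/ 274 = -226.15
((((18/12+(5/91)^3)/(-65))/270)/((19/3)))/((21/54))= -2260963/65146212950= -0.00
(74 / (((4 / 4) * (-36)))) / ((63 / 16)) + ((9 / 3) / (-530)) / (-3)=-0.52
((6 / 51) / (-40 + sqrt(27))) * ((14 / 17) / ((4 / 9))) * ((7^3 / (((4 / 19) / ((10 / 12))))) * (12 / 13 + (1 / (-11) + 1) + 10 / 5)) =-1874940900 / 65007371 - 281241135 * sqrt(3) / 130014742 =-32.59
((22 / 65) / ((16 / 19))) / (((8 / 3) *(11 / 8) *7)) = 57 / 3640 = 0.02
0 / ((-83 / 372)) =0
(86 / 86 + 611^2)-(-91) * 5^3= 384697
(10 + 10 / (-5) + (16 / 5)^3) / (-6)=-2548 / 375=-6.79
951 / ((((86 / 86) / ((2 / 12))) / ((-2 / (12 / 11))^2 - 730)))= -8292403 / 72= -115172.26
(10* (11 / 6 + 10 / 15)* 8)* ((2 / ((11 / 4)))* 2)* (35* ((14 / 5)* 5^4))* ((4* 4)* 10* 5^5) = 98000000000000 / 11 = 8909090909090.91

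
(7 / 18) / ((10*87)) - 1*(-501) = 7845667 / 15660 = 501.00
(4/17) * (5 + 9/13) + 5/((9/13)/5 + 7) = 209169/102544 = 2.04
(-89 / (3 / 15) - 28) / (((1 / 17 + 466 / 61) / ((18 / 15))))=-981002 / 13305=-73.73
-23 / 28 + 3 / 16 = -71 / 112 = -0.63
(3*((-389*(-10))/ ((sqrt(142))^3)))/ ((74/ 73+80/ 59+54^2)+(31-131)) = 25131345*sqrt(142)/ 122382554876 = 0.00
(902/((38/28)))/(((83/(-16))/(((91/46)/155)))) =-9193184/5622005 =-1.64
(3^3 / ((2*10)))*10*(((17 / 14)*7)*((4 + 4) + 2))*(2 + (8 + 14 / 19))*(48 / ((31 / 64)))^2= 120989670.99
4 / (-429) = -0.01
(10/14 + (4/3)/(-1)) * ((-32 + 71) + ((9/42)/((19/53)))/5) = -225459/9310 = -24.22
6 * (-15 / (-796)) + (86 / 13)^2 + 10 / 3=9526259 / 201786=47.21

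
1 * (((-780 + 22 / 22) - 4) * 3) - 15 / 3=-2354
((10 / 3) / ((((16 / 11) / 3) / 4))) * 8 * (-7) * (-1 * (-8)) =-12320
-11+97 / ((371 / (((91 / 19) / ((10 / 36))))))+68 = 309693 / 5035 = 61.51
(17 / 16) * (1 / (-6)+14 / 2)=697 / 96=7.26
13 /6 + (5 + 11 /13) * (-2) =-743 /78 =-9.53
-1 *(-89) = 89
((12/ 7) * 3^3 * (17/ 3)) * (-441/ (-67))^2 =51009588/ 4489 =11363.24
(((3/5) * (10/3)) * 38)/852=19/213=0.09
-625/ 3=-208.33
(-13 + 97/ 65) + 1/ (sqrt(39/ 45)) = -748/ 65 + sqrt(195)/ 13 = -10.43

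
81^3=531441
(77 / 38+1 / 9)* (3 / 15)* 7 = 5117 / 1710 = 2.99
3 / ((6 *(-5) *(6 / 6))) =-1 / 10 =-0.10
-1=-1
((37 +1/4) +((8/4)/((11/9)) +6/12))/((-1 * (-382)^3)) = 0.00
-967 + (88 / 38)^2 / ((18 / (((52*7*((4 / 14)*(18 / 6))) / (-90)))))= -47177081 / 48735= -968.03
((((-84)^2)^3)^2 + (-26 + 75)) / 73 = 123410307017276135571505 / 73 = 1690552150921590898239.80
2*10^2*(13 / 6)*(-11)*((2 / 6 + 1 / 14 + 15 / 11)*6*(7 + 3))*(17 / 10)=-18055700 / 21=-859795.24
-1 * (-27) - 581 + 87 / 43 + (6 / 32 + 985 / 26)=-4596363 / 8944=-513.90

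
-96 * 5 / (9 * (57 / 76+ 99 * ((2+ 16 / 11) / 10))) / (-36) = 800 / 18873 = 0.04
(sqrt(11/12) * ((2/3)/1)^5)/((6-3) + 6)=16 * sqrt(33)/6561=0.01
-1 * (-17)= 17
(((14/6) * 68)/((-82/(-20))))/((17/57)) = 5320/41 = 129.76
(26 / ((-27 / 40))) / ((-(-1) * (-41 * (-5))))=-208 / 1107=-0.19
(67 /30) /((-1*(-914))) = 0.00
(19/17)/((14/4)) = 38/119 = 0.32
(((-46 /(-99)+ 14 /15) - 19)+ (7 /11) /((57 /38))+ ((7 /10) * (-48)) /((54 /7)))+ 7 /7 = -20.53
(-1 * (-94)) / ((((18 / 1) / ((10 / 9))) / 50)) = 290.12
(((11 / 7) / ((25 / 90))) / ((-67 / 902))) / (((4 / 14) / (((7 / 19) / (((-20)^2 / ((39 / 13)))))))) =-937629 / 1273000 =-0.74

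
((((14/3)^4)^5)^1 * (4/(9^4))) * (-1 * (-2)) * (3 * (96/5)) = 21419073388872909199507456/12709329141645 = 1685303224911.25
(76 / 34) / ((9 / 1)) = 0.25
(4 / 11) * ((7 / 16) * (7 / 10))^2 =2401 / 70400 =0.03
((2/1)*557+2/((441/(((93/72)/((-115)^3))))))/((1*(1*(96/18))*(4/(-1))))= -8965996136969/171700704000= -52.22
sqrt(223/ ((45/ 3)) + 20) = sqrt(7845)/ 15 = 5.90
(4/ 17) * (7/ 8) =7/ 34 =0.21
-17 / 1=-17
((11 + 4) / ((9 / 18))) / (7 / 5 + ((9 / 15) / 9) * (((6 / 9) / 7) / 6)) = 14175 / 662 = 21.41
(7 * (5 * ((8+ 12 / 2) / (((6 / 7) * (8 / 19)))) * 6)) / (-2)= -32585 / 8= -4073.12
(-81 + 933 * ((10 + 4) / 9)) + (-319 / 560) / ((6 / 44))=1147571 / 840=1366.16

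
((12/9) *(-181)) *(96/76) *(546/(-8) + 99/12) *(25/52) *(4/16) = 543000/247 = 2198.38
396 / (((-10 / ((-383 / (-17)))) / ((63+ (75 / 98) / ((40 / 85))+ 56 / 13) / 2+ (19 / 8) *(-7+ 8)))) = -28475174079 / 866320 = -32869.12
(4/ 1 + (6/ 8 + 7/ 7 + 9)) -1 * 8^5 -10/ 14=-917111/ 28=-32753.96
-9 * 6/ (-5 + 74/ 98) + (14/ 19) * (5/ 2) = 28777/ 1976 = 14.56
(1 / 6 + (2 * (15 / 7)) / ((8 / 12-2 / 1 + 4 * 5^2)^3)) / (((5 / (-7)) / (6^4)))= -1225430181 / 4052240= -302.41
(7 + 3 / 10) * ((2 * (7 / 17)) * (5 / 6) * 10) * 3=2555 / 17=150.29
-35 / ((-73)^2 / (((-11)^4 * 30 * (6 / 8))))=-23059575 / 10658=-2163.59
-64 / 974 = -32 / 487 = -0.07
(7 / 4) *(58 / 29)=7 / 2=3.50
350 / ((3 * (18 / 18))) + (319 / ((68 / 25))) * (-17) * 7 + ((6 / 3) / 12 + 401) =-161261 / 12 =-13438.42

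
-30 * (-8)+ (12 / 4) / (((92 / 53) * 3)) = 22133 / 92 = 240.58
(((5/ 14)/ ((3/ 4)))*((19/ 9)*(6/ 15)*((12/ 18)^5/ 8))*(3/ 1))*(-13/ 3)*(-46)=181792/ 45927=3.96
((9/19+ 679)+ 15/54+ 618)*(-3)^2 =443831/38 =11679.76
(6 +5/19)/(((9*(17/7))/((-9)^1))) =-49/19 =-2.58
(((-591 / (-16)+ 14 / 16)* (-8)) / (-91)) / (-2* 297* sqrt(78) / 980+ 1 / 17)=-1817513775* sqrt(78) / 25846173314 - 88193875 / 12923086657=-0.63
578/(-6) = -289/3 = -96.33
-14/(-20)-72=-713/10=-71.30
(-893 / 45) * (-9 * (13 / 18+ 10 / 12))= 12502 / 45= 277.82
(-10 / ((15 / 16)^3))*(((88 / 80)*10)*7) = -630784 / 675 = -934.49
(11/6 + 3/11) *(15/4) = 7.90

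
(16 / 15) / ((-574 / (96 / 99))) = -256 / 142065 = -0.00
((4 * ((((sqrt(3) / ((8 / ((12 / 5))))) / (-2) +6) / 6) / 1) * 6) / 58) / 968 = 0.00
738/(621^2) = 82/42849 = 0.00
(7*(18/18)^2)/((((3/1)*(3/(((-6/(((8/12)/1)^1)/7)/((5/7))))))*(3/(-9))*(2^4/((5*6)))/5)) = 315/8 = 39.38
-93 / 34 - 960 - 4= -32869 / 34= -966.74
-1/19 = -0.05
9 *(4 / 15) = 12 / 5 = 2.40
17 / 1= 17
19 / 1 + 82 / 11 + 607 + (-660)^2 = 4798568 / 11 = 436233.45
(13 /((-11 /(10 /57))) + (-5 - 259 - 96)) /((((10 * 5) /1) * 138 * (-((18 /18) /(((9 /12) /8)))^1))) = 4517 /922944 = 0.00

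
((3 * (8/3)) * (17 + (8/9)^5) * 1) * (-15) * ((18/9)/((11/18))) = -165856160/24057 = -6894.30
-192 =-192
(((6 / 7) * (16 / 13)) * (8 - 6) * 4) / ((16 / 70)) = 480 / 13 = 36.92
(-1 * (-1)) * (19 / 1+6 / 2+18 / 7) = 172 / 7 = 24.57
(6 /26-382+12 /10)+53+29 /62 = -1318219 /4030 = -327.10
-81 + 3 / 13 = -1050 / 13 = -80.77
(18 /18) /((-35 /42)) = -6 /5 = -1.20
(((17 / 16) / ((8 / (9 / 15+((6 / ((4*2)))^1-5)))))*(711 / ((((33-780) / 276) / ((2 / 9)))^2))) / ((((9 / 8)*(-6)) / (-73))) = -3785972063 / 150662430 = -25.13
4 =4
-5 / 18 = -0.28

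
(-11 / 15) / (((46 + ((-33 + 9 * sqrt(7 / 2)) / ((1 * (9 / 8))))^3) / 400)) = 599892480 * sqrt(14) / 46230577513 + 2400658920 / 46230577513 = 0.10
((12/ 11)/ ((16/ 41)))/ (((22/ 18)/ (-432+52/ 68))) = -8115417/ 8228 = -986.32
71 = 71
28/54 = 0.52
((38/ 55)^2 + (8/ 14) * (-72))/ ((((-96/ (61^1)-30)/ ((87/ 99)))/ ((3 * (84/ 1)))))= 3046543496/ 10681275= 285.22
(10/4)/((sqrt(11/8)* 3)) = 5* sqrt(22)/33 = 0.71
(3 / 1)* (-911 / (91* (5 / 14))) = -5466 / 65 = -84.09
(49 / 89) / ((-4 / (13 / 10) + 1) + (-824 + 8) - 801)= -637 / 1873272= -0.00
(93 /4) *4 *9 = 837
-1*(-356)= 356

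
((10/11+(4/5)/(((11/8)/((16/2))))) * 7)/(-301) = -306/2365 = -0.13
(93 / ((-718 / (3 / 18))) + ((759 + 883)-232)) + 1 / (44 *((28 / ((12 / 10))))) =1559042407 / 1105720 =1409.98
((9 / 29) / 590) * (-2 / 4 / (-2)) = 9 / 68440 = 0.00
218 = 218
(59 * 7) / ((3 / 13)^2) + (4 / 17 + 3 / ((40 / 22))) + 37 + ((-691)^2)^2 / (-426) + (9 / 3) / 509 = -59182570355980519 / 110585340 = -535175551.80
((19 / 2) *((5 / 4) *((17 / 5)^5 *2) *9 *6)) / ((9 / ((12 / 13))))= 485591094 / 8125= 59765.06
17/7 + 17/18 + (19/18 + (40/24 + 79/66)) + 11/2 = 985/77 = 12.79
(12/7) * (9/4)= 27/7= 3.86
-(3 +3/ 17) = -54/ 17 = -3.18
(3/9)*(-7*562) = -1311.33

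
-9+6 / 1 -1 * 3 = -6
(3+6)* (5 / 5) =9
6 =6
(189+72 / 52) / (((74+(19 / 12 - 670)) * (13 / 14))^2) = 1425600 / 2281279117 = 0.00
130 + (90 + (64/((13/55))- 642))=-1966/13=-151.23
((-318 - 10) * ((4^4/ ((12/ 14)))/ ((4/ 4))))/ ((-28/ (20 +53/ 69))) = 15040768/ 207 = 72660.71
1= 1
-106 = -106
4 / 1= 4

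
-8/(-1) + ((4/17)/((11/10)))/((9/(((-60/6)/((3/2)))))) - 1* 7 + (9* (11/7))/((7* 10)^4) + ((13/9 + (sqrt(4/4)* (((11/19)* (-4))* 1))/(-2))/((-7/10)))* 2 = -106311060332831/16123123170000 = -6.59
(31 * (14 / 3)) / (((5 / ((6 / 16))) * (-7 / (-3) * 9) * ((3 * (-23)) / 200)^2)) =62000 / 14283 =4.34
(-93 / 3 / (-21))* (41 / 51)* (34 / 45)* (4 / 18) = 5084 / 25515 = 0.20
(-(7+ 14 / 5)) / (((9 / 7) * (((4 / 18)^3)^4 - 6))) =10763703445887 / 8472886073950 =1.27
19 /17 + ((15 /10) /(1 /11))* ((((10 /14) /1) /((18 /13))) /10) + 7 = 25615 /2856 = 8.97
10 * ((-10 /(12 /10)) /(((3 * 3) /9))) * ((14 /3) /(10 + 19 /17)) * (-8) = 68000 /243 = 279.84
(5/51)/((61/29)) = 145/3111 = 0.05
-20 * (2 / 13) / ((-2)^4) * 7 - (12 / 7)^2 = -5459 / 1274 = -4.28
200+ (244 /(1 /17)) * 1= 4348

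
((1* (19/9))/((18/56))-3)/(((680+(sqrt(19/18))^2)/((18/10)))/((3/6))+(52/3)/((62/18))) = 8959/1912781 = 0.00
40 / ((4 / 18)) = 180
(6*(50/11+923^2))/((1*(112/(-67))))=-1883625069/616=-3057832.90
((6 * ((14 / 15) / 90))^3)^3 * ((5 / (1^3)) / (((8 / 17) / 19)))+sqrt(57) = 834189763904 / 295578376007080078125+sqrt(57) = 7.55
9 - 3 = 6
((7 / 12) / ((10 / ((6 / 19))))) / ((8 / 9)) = 63 / 3040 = 0.02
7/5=1.40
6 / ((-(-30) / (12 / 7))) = 12 / 35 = 0.34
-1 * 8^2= -64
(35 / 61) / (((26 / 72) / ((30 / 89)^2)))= 1134000 / 6281353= 0.18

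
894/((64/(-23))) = -10281/32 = -321.28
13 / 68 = 0.19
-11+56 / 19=-153 / 19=-8.05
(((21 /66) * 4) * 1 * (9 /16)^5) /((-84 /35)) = -688905 /23068672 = -0.03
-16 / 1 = -16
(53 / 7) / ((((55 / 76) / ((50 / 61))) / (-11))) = -40280 / 427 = -94.33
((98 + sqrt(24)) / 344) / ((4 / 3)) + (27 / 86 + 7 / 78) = 3*sqrt(6) / 688 + 16565 / 26832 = 0.63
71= 71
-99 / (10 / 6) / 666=-33 / 370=-0.09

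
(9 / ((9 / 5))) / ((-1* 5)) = -1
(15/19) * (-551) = -435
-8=-8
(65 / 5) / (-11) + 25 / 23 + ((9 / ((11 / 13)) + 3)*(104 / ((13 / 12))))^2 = 4769279736 / 2783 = 1713718.91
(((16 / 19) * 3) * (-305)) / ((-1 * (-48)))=-305 / 19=-16.05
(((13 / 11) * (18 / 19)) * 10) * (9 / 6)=16.79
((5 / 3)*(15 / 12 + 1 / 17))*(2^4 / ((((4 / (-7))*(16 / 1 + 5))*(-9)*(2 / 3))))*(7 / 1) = 3.39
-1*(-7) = 7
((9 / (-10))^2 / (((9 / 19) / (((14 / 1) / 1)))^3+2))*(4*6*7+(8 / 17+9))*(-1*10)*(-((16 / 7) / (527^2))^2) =12014871450624 / 246799742838319038685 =0.00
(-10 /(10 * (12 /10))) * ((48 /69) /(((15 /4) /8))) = -1.24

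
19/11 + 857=9446/11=858.73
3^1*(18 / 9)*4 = 24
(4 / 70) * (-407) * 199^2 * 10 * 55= -3545873540 / 7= -506553362.86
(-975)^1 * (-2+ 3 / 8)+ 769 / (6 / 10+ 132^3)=145760540785 / 91998744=1584.38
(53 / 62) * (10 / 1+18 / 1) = 742 / 31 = 23.94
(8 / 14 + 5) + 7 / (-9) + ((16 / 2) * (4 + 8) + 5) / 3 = 2423 / 63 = 38.46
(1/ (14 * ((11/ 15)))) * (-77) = -15/ 2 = -7.50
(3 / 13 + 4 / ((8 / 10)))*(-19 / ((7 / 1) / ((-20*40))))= 1033600 / 91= 11358.24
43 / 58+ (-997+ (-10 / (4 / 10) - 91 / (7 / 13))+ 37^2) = 10367 / 58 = 178.74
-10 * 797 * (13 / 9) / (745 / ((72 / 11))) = -101.14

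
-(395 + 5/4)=-1585/4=-396.25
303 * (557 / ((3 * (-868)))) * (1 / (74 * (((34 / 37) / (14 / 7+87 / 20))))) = -7144639 / 1180480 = -6.05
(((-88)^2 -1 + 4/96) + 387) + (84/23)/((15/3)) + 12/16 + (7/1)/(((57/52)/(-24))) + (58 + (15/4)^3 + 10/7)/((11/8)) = 16272317209/2018940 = 8059.83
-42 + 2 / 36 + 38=-71 / 18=-3.94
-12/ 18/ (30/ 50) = -10/ 9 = -1.11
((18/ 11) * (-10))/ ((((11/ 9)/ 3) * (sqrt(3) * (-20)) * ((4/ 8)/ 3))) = 486 * sqrt(3)/ 121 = 6.96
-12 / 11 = -1.09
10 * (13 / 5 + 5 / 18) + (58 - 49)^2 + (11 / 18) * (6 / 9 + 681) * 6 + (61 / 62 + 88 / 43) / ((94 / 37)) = 5887624039 / 2255436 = 2610.42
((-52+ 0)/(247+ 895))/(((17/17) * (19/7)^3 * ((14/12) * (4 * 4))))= -1911/15665956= -0.00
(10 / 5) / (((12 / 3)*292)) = 1 / 584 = 0.00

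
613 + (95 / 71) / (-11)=478658 / 781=612.88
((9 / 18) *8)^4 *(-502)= -128512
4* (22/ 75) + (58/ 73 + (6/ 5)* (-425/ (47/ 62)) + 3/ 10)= -345071849/ 514650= -670.50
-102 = -102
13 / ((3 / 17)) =221 / 3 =73.67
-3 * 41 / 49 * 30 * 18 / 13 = -104.27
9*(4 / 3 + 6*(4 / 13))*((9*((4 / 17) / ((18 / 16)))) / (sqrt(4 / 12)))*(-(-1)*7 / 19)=83328*sqrt(3) / 4199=34.37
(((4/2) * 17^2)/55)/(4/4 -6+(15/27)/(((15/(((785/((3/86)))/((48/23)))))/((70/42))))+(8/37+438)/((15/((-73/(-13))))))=1621400976/127232825423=0.01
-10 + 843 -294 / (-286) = 119266 / 143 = 834.03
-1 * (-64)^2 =-4096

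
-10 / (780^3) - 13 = -616917601 / 47455200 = -13.00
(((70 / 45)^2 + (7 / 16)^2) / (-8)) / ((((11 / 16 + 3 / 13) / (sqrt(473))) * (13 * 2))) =-54145 * sqrt(473) / 3960576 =-0.30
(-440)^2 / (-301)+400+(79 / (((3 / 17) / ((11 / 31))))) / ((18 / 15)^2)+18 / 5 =-651394411 / 5038740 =-129.28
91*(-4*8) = -2912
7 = 7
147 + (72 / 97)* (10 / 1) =14979 / 97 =154.42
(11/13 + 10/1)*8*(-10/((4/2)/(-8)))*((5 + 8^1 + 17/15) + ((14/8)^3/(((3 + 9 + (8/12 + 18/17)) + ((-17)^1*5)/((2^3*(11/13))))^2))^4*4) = 4974654437924541418217632851563826176/1489146030631800065445376015625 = 3340608.87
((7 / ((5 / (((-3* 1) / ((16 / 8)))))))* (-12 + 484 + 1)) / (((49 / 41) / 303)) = -17628237 / 70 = -251831.96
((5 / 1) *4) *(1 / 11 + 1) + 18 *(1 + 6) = 147.82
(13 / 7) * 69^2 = 61893 / 7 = 8841.86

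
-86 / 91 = -0.95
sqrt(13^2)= 13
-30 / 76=-15 / 38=-0.39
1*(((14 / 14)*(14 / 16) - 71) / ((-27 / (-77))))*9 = -14399 / 8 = -1799.88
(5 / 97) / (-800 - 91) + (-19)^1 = -1642118 / 86427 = -19.00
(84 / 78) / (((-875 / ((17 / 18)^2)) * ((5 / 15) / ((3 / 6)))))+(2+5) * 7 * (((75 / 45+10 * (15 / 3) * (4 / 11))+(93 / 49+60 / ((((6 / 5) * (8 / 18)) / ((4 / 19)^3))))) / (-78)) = -189646011761 / 13241299500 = -14.32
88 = 88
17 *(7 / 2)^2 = 208.25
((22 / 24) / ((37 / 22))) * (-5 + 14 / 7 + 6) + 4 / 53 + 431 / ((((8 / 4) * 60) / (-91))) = -76509841 / 235320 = -325.13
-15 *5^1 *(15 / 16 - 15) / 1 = 16875 / 16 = 1054.69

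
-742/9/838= -371/3771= -0.10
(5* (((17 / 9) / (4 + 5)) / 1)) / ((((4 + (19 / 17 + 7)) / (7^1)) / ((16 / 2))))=4.85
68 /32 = 17 /8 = 2.12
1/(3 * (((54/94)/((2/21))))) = 94/1701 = 0.06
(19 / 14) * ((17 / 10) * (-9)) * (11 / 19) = -1683 / 140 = -12.02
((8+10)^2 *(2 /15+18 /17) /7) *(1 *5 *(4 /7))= 131328 /833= 157.66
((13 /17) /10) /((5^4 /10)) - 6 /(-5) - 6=-50987 /10625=-4.80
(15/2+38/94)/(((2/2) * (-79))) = -743/7426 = -0.10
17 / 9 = 1.89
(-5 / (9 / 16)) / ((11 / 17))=-1360 / 99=-13.74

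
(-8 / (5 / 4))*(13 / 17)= -416 / 85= -4.89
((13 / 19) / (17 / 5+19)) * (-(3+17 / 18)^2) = -327665 / 689472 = -0.48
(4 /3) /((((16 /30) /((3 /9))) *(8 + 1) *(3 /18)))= 5 /9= 0.56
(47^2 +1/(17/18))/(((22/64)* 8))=150284/187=803.66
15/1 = 15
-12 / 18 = -2 / 3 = -0.67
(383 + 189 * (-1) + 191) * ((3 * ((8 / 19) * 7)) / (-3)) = -21560 / 19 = -1134.74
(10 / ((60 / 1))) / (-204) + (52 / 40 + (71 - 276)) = -1246649 / 6120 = -203.70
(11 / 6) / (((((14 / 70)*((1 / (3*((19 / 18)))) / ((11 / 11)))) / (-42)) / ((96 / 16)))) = -7315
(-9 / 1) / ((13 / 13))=-9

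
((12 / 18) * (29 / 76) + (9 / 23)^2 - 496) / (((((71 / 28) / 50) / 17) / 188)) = -66863646077200 / 2140863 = -31232099.43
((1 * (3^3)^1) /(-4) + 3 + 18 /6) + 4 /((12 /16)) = 4.58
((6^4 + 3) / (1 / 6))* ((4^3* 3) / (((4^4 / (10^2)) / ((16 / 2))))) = 4676400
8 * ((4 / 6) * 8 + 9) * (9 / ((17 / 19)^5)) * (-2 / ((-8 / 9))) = 5749501878 / 1419857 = 4049.35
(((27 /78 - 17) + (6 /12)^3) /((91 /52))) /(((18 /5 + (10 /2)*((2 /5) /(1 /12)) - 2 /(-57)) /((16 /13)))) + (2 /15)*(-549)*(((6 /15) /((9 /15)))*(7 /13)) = -310936882 /11646635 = -26.70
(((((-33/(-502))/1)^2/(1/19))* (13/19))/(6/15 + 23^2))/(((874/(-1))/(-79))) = 5592015/583005709912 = 0.00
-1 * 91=-91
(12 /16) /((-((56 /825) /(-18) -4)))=22275 /118912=0.19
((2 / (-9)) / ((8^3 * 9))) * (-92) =23 / 5184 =0.00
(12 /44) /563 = 3 /6193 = 0.00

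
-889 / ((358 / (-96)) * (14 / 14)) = 42672 / 179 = 238.39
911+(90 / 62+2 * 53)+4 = 31696 / 31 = 1022.45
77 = 77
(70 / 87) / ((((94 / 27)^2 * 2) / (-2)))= -8505 / 128122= -0.07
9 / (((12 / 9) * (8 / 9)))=243 / 32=7.59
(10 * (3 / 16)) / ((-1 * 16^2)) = -15 / 2048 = -0.01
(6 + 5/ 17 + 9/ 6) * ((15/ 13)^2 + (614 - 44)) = 25587075/ 5746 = 4453.02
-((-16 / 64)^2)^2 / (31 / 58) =-29 / 3968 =-0.01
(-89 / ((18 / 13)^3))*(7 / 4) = -1368731 / 23328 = -58.67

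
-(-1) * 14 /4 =3.50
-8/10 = -4/5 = -0.80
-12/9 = -4/3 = -1.33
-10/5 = -2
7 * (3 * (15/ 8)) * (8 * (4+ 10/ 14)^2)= 49005/ 7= 7000.71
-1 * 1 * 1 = -1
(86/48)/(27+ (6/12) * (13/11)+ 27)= 473/14412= 0.03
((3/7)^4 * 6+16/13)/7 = 44734/218491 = 0.20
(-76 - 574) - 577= -1227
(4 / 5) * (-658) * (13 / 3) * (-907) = 31033912 / 15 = 2068927.47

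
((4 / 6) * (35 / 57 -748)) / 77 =-6.47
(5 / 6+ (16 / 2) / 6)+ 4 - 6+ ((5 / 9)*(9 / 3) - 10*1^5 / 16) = 29 / 24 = 1.21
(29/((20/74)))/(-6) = -17.88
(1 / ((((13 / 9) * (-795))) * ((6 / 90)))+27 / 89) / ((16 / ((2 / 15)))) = 2967 / 1226420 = 0.00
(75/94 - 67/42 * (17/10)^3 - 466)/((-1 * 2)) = 933780037/3948000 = 236.52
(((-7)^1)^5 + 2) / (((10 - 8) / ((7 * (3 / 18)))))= -117635 / 12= -9802.92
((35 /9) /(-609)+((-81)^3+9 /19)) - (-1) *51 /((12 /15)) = -31621169585 /59508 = -531376.78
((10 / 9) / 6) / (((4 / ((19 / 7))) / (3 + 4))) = 95 / 108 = 0.88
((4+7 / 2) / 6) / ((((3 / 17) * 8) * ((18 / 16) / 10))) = 425 / 54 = 7.87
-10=-10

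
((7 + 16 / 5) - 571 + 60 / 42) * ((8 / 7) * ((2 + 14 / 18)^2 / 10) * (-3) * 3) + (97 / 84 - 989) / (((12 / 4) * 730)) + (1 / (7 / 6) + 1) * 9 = 4455.72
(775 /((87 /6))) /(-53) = -1.01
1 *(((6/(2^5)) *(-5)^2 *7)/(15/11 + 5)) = 165/32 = 5.16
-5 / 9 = -0.56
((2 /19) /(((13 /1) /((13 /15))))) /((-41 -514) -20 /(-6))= -2 /157225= -0.00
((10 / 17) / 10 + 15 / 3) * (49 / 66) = 2107 / 561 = 3.76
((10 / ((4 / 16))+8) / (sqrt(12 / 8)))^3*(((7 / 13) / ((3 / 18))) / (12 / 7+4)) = 903168*sqrt(6) / 65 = 34035.40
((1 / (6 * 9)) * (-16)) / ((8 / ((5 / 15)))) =-1 / 81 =-0.01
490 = 490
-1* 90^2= -8100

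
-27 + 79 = 52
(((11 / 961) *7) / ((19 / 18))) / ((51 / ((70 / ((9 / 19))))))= 10780 / 49011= 0.22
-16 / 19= -0.84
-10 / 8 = -5 / 4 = -1.25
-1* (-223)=223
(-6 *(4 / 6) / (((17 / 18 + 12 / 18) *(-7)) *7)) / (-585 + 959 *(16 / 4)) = 72 / 4619671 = 0.00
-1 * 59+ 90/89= -5161/89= -57.99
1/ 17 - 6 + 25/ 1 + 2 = 21.06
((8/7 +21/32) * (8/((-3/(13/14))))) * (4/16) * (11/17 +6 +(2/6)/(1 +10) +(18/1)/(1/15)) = -308.14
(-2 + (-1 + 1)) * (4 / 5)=-8 / 5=-1.60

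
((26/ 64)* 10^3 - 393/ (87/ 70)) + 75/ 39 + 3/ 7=975319/ 10556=92.39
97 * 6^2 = 3492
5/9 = 0.56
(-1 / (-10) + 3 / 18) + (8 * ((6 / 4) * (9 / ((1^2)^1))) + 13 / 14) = 109.20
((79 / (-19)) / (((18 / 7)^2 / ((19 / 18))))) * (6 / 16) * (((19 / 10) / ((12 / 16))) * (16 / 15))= -73549 / 109350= -0.67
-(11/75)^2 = -121/5625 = -0.02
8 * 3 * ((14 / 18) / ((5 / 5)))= 56 / 3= 18.67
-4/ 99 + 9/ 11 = 7/ 9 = 0.78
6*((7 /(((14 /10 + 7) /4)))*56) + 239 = 1359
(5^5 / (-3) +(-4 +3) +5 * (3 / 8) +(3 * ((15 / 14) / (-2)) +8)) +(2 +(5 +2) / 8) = -21662 / 21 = -1031.52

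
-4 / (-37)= 4 / 37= 0.11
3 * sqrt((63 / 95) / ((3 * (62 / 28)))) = 21 * sqrt(17670) / 2945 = 0.95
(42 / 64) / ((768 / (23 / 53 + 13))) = 623 / 54272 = 0.01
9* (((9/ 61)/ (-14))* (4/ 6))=-27/ 427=-0.06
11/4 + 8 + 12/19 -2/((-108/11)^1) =23773/2052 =11.59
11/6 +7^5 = 100853/6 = 16808.83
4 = 4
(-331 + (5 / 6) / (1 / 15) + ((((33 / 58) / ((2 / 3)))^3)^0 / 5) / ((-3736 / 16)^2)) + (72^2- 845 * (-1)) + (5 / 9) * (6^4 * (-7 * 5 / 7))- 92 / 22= 50530130943 / 23989790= 2106.32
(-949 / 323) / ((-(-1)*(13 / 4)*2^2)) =-73 / 323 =-0.23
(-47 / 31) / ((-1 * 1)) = 47 / 31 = 1.52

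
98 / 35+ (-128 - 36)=-806 / 5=-161.20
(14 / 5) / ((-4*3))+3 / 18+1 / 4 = 11 / 60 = 0.18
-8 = -8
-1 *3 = -3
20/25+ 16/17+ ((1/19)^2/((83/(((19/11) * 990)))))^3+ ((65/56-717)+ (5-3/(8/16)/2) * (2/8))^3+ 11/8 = -21429612261506463469459591/58543419620922880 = -366046472.86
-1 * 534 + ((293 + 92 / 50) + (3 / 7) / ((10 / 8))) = -41793 / 175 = -238.82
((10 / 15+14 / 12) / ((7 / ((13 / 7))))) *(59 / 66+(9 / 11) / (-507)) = 9953 / 22932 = 0.43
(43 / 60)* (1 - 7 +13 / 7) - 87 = -37787 / 420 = -89.97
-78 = -78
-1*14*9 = -126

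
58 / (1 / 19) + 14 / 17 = 18748 / 17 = 1102.82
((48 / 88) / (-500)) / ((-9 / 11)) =1 / 750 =0.00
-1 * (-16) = 16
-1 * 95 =-95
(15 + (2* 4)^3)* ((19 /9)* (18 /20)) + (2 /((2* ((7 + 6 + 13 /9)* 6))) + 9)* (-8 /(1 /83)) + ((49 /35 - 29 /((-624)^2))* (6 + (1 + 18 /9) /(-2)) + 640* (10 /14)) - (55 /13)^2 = -13739663863 /3028480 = -4536.82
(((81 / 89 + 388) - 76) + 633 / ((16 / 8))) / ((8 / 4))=314.71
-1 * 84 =-84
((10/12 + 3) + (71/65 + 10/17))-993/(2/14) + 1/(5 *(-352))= -8104549511/1166880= -6945.49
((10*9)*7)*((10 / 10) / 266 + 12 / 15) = 9621 / 19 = 506.37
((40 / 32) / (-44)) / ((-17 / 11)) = 5 / 272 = 0.02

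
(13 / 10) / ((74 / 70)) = 91 / 74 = 1.23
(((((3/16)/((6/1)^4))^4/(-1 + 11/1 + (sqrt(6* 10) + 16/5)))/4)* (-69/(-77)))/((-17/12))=-115/14365684445611032576 + 575* sqrt(15)/474067586705164075008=-0.00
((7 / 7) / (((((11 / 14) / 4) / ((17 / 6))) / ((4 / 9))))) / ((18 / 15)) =5.34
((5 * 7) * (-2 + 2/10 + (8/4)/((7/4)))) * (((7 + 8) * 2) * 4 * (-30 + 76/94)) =3786720/47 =80568.51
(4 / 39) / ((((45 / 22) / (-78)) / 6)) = -352 / 15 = -23.47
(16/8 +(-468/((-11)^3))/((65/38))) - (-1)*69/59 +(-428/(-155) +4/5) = 16885823/2434399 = 6.94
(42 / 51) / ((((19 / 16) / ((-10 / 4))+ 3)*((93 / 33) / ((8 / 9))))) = 49280 / 479043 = 0.10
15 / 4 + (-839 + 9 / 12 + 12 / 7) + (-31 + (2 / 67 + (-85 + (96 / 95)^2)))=-8023000717 / 8465450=-947.73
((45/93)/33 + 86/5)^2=861481201/2907025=296.34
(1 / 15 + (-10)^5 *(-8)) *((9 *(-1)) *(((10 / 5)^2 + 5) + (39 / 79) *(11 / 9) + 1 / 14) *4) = -770424064202 / 2765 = -278634381.27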